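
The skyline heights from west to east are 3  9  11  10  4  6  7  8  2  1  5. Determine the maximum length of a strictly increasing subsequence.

5

Track the smallest tail for each achievable length (strict):
3 → extends → [3]
9 → extends → [3, 9]
11 → extends → [3, 9, 11]
10 → replaces 11 → [3, 9, 10]
4 → replaces 9 → [3, 4, 10]
6 → replaces 10 → [3, 4, 6]
7 → extends → [3, 4, 6, 7]
8 → extends → [3, 4, 6, 7, 8]
2 → replaces 3 → [2, 4, 6, 7, 8]
1 → replaces 2 → [1, 4, 6, 7, 8]
5 → replaces 6 → [1, 4, 5, 7, 8]
Five tails, so the longest strictly increasing subsequence has length 5 (e.g. 3, 4, 6, 7, 8).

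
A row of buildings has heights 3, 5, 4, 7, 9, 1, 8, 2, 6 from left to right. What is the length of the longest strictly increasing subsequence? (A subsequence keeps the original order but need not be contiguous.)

Let dp[i] be the length of the longest such subsequence ending at index i:
i:     1 2 3 4 5 6 7 8 9
a[i]:  3 5 4 7 9 1 8 2 6
dp:    1 2 2 3 4 1 4 2 3
Maximum dp value is 4.

4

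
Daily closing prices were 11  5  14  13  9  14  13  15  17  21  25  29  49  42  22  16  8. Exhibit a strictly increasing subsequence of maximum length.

Patience tails give the LIS length; then backtrack through the dp parents:
11 → extends → [11]
5 → replaces 11 → [5]
14 → extends → [5, 14]
13 → replaces 14 → [5, 13]
9 → replaces 13 → [5, 9]
14 → extends → [5, 9, 14]
13 → replaces 14 → [5, 9, 13]
15 → extends → [5, 9, 13, 15]
17 → extends → [5, 9, 13, 15, 17]
21 → extends → [5, 9, 13, 15, 17, 21]
25 → extends → [5, 9, 13, 15, 17, 21, 25]
29 → extends → [5, 9, 13, 15, 17, 21, 25, 29]
49 → extends → [5, 9, 13, 15, 17, 21, 25, 29, 49]
42 → replaces 49 → [5, 9, 13, 15, 17, 21, 25, 29, 42]
22 → replaces 25 → [5, 9, 13, 15, 17, 21, 22, 29, 42]
16 → replaces 17 → [5, 9, 13, 15, 16, 21, 22, 29, 42]
8 → replaces 9 → [5, 8, 13, 15, 16, 21, 22, 29, 42]
Length 9; one witness is 11, 13, 14, 15, 17, 21, 25, 29, 49.

11, 13, 14, 15, 17, 21, 25, 29, 49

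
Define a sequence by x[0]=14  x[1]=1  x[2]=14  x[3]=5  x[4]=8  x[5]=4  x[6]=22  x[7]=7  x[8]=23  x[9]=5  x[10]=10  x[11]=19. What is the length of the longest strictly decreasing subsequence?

4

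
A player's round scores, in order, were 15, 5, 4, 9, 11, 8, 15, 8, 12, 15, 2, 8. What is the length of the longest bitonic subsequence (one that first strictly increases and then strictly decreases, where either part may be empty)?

inc[i] = longest strictly increasing subsequence ending at i; dec[i] = longest strictly decreasing subsequence starting at i:
i:      1  2  3  4  5  6  7  8  9 10 11 12
a[i]:  15  5  4  9 11  8 15  8 12 15  2  8
inc:    1  1  1  2  3  2  4  2  4  5  1  2
dec:    4  3  2  3  3  2  3  2  2  2  1  1
Best peak at i=7 (value 15): inc=4, dec=3, length 4+3−1 = 6.

6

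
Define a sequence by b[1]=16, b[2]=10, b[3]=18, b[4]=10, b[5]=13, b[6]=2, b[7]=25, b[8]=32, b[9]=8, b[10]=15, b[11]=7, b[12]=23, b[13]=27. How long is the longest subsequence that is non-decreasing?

6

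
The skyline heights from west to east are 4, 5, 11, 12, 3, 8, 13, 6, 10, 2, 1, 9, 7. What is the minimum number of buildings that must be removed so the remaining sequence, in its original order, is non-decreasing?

Fewest deletions = n − (longest non-decreasing subsequence).
Patience tails:
4 → extends → [4]
5 → extends → [4, 5]
11 → extends → [4, 5, 11]
12 → extends → [4, 5, 11, 12]
3 → replaces 4 → [3, 5, 11, 12]
8 → replaces 11 → [3, 5, 8, 12]
13 → extends → [3, 5, 8, 12, 13]
6 → replaces 8 → [3, 5, 6, 12, 13]
10 → replaces 12 → [3, 5, 6, 10, 13]
2 → replaces 3 → [2, 5, 6, 10, 13]
1 → replaces 2 → [1, 5, 6, 10, 13]
9 → replaces 10 → [1, 5, 6, 9, 13]
7 → replaces 9 → [1, 5, 6, 7, 13]
Longest non-decreasing subsequence has length 5, so deletions = 13 − 5 = 8.

8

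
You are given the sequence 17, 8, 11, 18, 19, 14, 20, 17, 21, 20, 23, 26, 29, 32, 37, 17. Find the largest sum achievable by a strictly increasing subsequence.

244

Let S[i] be the best sum of a strictly increasing subsequence ending at i:
i:       1   2   3   4   5   6   7   8   9  10  11  12  13  14  15  16
a[i]:   17   8  11  18  19  14  20  17  21  20  23  26  29  32  37  17
S:      17   8  19  37  56  33  76  50  97  76 120 146 175 207 244  50
Maximum is 244 (e.g. 8 + 11 + 18 + 19 + 20 + 21 + 23 + 26 + 29 + 32 + 37).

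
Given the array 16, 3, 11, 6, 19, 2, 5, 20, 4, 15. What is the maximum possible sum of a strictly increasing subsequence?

55

Let S[i] be the best sum of a strictly increasing subsequence ending at i:
i:      1  2  3  4  5  6  7  8  9 10
a[i]:  16  3 11  6 19  2  5 20  4 15
S:     16  3 14  9 35  2  8 55  7 29
Maximum is 55 (e.g. 16 + 19 + 20).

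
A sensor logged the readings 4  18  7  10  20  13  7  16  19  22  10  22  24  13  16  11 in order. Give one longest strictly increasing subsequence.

4, 7, 10, 13, 16, 19, 22, 24

Patience tails give the LIS length; then backtrack through the dp parents:
4 → extends → [4]
18 → extends → [4, 18]
7 → replaces 18 → [4, 7]
10 → extends → [4, 7, 10]
20 → extends → [4, 7, 10, 20]
13 → replaces 20 → [4, 7, 10, 13]
7 → already a tail → [4, 7, 10, 13]
16 → extends → [4, 7, 10, 13, 16]
19 → extends → [4, 7, 10, 13, 16, 19]
22 → extends → [4, 7, 10, 13, 16, 19, 22]
10 → already a tail → [4, 7, 10, 13, 16, 19, 22]
22 → already a tail → [4, 7, 10, 13, 16, 19, 22]
24 → extends → [4, 7, 10, 13, 16, 19, 22, 24]
13 → already a tail → [4, 7, 10, 13, 16, 19, 22, 24]
16 → already a tail → [4, 7, 10, 13, 16, 19, 22, 24]
11 → replaces 13 → [4, 7, 10, 11, 16, 19, 22, 24]
Length 8; one witness is 4, 7, 10, 13, 16, 19, 22, 24.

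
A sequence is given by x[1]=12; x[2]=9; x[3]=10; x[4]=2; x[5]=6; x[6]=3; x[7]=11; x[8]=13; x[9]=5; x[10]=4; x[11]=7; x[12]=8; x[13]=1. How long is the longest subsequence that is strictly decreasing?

Let dp[i] be the longest strictly decreasing subsequence ending at i:
i:      1  2  3  4  5  6  7  8  9 10 11 12 13
x[i]:  12  9 10  2  6  3 11 13  5  4  7  8  1
dp:     1  2  2  3  3  4  2  1  4  5  3  3  6
Maximum is 6.

6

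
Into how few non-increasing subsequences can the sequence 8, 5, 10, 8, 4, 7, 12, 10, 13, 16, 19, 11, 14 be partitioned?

The minimum number of non-increasing subsequences covering a sequence equals the length of its longest strictly increasing subsequence.
LIS length is 6 (e.g. 8, 10, 12, 13, 16, 19), so 6 piles are needed.

6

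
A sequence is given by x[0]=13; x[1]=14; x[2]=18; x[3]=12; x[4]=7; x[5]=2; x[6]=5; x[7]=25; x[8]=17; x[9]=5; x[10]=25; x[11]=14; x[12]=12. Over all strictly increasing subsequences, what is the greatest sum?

70

Let S[i] be the best sum of a strictly increasing subsequence ending at i:
i:      0  1  2  3  4  5  6  7  8  9 10 11 12
x[i]:  13 14 18 12  7  2  5 25 17  5 25 14 12
S:     13 27 45 12  7  2  7 70 44  7 70 27 19
Maximum is 70 (e.g. 13 + 14 + 18 + 25).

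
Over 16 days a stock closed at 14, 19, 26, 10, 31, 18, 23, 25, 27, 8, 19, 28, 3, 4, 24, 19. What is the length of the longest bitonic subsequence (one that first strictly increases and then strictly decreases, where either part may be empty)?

8

inc[i] = longest strictly increasing subsequence ending at i; dec[i] = longest strictly decreasing subsequence starting at i:
i:      1  2  3  4  5  6  7  8  9 10 11 12 13 14 15 16
a[i]:  14 19 26 10 31 18 23 25 27  8 19 28  3  4 24 19
inc:    1  2  3  1  4  2  3  4  5  1  3  6  1  2  4  3
dec:    4  4  4  3  4  3  3  3  3  2  2  3  1  1  2  1
Best peak at i=12 (value 28): inc=6, dec=3, length 6+3−1 = 8.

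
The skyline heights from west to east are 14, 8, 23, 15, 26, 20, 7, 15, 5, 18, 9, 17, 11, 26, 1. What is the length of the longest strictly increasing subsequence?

Track the smallest tail for each achievable length (strict):
14 → extends → [14]
8 → replaces 14 → [8]
23 → extends → [8, 23]
15 → replaces 23 → [8, 15]
26 → extends → [8, 15, 26]
20 → replaces 26 → [8, 15, 20]
7 → replaces 8 → [7, 15, 20]
15 → already a tail → [7, 15, 20]
5 → replaces 7 → [5, 15, 20]
18 → replaces 20 → [5, 15, 18]
9 → replaces 15 → [5, 9, 18]
17 → replaces 18 → [5, 9, 17]
11 → replaces 17 → [5, 9, 11]
26 → extends → [5, 9, 11, 26]
1 → replaces 5 → [1, 9, 11, 26]
Four tails, so the longest strictly increasing subsequence has length 4 (e.g. 14, 15, 20, 26).

4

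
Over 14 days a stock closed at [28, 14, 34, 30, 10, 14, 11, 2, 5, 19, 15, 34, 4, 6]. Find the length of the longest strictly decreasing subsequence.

6

Negate each value so 'decreasing' becomes 'increasing', then run patience tails on the negated sequence:
-28 → extends → [-28]
-14 → extends → [-28, -14]
-34 → replaces -28 → [-34, -14]
-30 → replaces -14 → [-34, -30]
-10 → extends → [-34, -30, -10]
-14 → replaces -10 → [-34, -30, -14]
-11 → extends → [-34, -30, -14, -11]
-2 → extends → [-34, -30, -14, -11, -2]
-5 → replaces -2 → [-34, -30, -14, -11, -5]
-19 → replaces -14 → [-34, -30, -19, -11, -5]
-15 → replaces -11 → [-34, -30, -19, -15, -5]
-34 → already a tail → [-34, -30, -19, -15, -5]
-4 → extends → [-34, -30, -19, -15, -5, -4]
-6 → replaces -5 → [-34, -30, -19, -15, -6, -4]
Six tails, so the longest strictly decreasing subsequence of the original has length 6.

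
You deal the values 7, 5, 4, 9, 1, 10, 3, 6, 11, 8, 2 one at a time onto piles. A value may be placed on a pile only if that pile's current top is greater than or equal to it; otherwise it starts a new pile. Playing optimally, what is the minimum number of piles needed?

4

The minimum number of non-increasing subsequences covering a sequence equals the length of its longest strictly increasing subsequence.
LIS length is 4 (e.g. 7, 9, 10, 11), so 4 piles are needed.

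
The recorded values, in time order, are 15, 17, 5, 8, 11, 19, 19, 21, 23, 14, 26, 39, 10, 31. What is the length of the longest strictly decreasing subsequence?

3

Let dp[i] be the longest strictly decreasing subsequence ending at i:
i:      1  2  3  4  5  6  7  8  9 10 11 12 13 14
a[i]:  15 17  5  8 11 19 19 21 23 14 26 39 10 31
dp:     1  1  2  2  2  1  1  1  1  2  1  1  3  2
Maximum is 3.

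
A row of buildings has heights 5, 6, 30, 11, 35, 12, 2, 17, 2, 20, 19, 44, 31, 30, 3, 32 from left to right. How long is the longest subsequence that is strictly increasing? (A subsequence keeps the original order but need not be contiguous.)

Track the smallest tail for each achievable length (strict):
5 → extends → [5]
6 → extends → [5, 6]
30 → extends → [5, 6, 30]
11 → replaces 30 → [5, 6, 11]
35 → extends → [5, 6, 11, 35]
12 → replaces 35 → [5, 6, 11, 12]
2 → replaces 5 → [2, 6, 11, 12]
17 → extends → [2, 6, 11, 12, 17]
2 → already a tail → [2, 6, 11, 12, 17]
20 → extends → [2, 6, 11, 12, 17, 20]
19 → replaces 20 → [2, 6, 11, 12, 17, 19]
44 → extends → [2, 6, 11, 12, 17, 19, 44]
31 → replaces 44 → [2, 6, 11, 12, 17, 19, 31]
30 → replaces 31 → [2, 6, 11, 12, 17, 19, 30]
3 → replaces 6 → [2, 3, 11, 12, 17, 19, 30]
32 → extends → [2, 3, 11, 12, 17, 19, 30, 32]
Eight tails, so the longest strictly increasing subsequence has length 8 (e.g. 5, 6, 11, 12, 17, 20, 31, 32).

8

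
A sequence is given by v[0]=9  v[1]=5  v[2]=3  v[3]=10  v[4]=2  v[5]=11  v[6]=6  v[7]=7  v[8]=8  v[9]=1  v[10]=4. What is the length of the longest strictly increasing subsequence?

4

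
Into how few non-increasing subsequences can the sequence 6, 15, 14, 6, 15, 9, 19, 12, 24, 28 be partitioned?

6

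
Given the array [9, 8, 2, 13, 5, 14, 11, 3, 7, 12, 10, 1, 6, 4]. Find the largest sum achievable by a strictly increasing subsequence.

36

Let S[i] be the best sum of a strictly increasing subsequence ending at i:
i:      1  2  3  4  5  6  7  8  9 10 11 12 13 14
a[i]:   9  8  2 13  5 14 11  3  7 12 10  1  6  4
S:      9  8  2 22  7 36 20  5 14 32 24  1 13  9
Maximum is 36 (e.g. 9 + 13 + 14).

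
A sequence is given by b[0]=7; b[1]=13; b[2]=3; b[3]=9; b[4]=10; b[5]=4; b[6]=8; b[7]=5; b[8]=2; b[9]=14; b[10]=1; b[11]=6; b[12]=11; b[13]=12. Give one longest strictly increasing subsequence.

3, 4, 5, 6, 11, 12

Patience tails give the LIS length; then backtrack through the dp parents:
7 → extends → [7]
13 → extends → [7, 13]
3 → replaces 7 → [3, 13]
9 → replaces 13 → [3, 9]
10 → extends → [3, 9, 10]
4 → replaces 9 → [3, 4, 10]
8 → replaces 10 → [3, 4, 8]
5 → replaces 8 → [3, 4, 5]
2 → replaces 3 → [2, 4, 5]
14 → extends → [2, 4, 5, 14]
1 → replaces 2 → [1, 4, 5, 14]
6 → replaces 14 → [1, 4, 5, 6]
11 → extends → [1, 4, 5, 6, 11]
12 → extends → [1, 4, 5, 6, 11, 12]
Length 6; one witness is 3, 4, 5, 6, 11, 12.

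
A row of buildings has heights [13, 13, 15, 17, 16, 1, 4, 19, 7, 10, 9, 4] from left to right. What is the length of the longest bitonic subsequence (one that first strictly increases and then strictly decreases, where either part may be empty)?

inc[i] = longest strictly increasing subsequence ending at i; dec[i] = longest strictly decreasing subsequence starting at i:
i:      1  2  3  4  5  6  7  8  9 10 11 12
a[i]:  13 13 15 17 16  1  4 19  7 10  9  4
inc:    1  1  2  3  3  1  2  4  3  4  4  2
dec:    4  4  4  5  4  1  1  4  2  3  2  1
Best peak at i=4 (value 17): inc=3, dec=5, length 3+5−1 = 7.

7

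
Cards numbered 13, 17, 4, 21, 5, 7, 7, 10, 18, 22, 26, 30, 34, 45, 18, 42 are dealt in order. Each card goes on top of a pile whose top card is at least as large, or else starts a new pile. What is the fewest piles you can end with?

10

The minimum number of non-increasing subsequences covering a sequence equals the length of its longest strictly increasing subsequence.
LIS length is 10 (e.g. 4, 5, 7, 10, 18, 22, 26, 30, 34, 45), so 10 piles are needed.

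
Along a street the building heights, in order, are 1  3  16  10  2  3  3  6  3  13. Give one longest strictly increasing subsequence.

1, 2, 3, 6, 13

Patience tails give the LIS length; then backtrack through the dp parents:
1 → extends → [1]
3 → extends → [1, 3]
16 → extends → [1, 3, 16]
10 → replaces 16 → [1, 3, 10]
2 → replaces 3 → [1, 2, 10]
3 → replaces 10 → [1, 2, 3]
3 → already a tail → [1, 2, 3]
6 → extends → [1, 2, 3, 6]
3 → already a tail → [1, 2, 3, 6]
13 → extends → [1, 2, 3, 6, 13]
Length 5; one witness is 1, 2, 3, 6, 13.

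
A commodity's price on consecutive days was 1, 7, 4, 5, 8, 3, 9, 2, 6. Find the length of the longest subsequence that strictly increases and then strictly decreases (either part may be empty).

6

inc[i] = longest strictly increasing subsequence ending at i; dec[i] = longest strictly decreasing subsequence starting at i:
i:     1 2 3 4 5 6 7 8 9
a[i]:  1 7 4 5 8 3 9 2 6
inc:   1 2 2 3 4 2 5 2 4
dec:   1 4 3 3 3 2 2 1 1
Best peak at i=5 (value 8): inc=4, dec=3, length 4+3−1 = 6.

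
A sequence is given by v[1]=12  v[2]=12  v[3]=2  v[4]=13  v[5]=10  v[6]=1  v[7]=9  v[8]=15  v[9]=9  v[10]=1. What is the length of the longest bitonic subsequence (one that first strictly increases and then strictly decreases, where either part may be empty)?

5

inc[i] = longest strictly increasing subsequence ending at i; dec[i] = longest strictly decreasing subsequence starting at i:
i:      1  2  3  4  5  6  7  8  9 10
v[i]:  12 12  2 13 10  1  9 15  9  1
inc:    1  1  1  2  2  1  2  3  2  1
dec:    4  4  2  4  3  1  2  3  2  1
Best peak at i=4 (value 13): inc=2, dec=4, length 2+4−1 = 5.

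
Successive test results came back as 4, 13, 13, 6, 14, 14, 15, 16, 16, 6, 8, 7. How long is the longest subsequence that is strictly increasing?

Track the smallest tail for each achievable length (strict):
4 → extends → [4]
13 → extends → [4, 13]
13 → already a tail → [4, 13]
6 → replaces 13 → [4, 6]
14 → extends → [4, 6, 14]
14 → already a tail → [4, 6, 14]
15 → extends → [4, 6, 14, 15]
16 → extends → [4, 6, 14, 15, 16]
16 → already a tail → [4, 6, 14, 15, 16]
6 → already a tail → [4, 6, 14, 15, 16]
8 → replaces 14 → [4, 6, 8, 15, 16]
7 → replaces 8 → [4, 6, 7, 15, 16]
Five tails, so the longest strictly increasing subsequence has length 5 (e.g. 4, 13, 14, 15, 16).

5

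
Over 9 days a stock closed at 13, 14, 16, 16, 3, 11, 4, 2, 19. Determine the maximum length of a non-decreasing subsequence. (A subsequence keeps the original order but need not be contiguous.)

5

Track the smallest tail for each achievable length (allowing ties):
13 → extends → [13]
14 → extends → [13, 14]
16 → extends → [13, 14, 16]
16 → extends → [13, 14, 16, 16]
3 → replaces 13 → [3, 14, 16, 16]
11 → replaces 14 → [3, 11, 16, 16]
4 → replaces 11 → [3, 4, 16, 16]
2 → replaces 3 → [2, 4, 16, 16]
19 → extends → [2, 4, 16, 16, 19]
Five tails, so the longest non-decreasing subsequence has length 5 (e.g. 13, 14, 16, 16, 19).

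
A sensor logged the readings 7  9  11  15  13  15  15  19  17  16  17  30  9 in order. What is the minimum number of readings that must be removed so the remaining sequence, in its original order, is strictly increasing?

Fewest deletions = n − (longest strictly increasing subsequence).
Patience tails:
7 → extends → [7]
9 → extends → [7, 9]
11 → extends → [7, 9, 11]
15 → extends → [7, 9, 11, 15]
13 → replaces 15 → [7, 9, 11, 13]
15 → extends → [7, 9, 11, 13, 15]
15 → already a tail → [7, 9, 11, 13, 15]
19 → extends → [7, 9, 11, 13, 15, 19]
17 → replaces 19 → [7, 9, 11, 13, 15, 17]
16 → replaces 17 → [7, 9, 11, 13, 15, 16]
17 → extends → [7, 9, 11, 13, 15, 16, 17]
30 → extends → [7, 9, 11, 13, 15, 16, 17, 30]
9 → already a tail → [7, 9, 11, 13, 15, 16, 17, 30]
Longest strictly increasing subsequence has length 8, so deletions = 13 − 8 = 5.

5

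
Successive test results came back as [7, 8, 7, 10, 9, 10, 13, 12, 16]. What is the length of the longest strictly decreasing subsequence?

Let dp[i] be the longest strictly decreasing subsequence ending at i:
i:      1  2  3  4  5  6  7  8  9
a[i]:   7  8  7 10  9 10 13 12 16
dp:     1  1  2  1  2  1  1  2  1
Maximum is 2.

2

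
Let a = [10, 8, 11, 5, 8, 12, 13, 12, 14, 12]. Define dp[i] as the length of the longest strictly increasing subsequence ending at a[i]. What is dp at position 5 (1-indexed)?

dp[i] = 1 + max{dp[j] : j<i, a[j]<a[i]} (or 1 if no such j):
i:      1  2  3  4  5  6  7  8  9 10
a[i]:  10  8 11  5  8 12 13 12 14 12
dp:     1  1  2  1  2  3  4  3  5  3
At index 5 the value is 2.

2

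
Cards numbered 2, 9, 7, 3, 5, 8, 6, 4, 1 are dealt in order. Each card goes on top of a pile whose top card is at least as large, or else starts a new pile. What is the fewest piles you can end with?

The minimum number of non-increasing subsequences covering a sequence equals the length of its longest strictly increasing subsequence.
LIS length is 4 (e.g. 2, 3, 5, 8), so 4 piles are needed.

4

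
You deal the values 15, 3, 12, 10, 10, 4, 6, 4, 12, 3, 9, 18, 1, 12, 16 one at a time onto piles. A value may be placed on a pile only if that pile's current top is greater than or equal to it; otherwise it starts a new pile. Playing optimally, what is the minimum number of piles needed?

6

The minimum number of non-increasing subsequences covering a sequence equals the length of its longest strictly increasing subsequence.
LIS length is 6 (e.g. 3, 4, 6, 9, 12, 16), so 6 piles are needed.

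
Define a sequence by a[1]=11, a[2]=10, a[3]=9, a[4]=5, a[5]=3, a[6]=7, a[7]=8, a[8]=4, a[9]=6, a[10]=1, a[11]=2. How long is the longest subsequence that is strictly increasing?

Track the smallest tail for each achievable length (strict):
11 → extends → [11]
10 → replaces 11 → [10]
9 → replaces 10 → [9]
5 → replaces 9 → [5]
3 → replaces 5 → [3]
7 → extends → [3, 7]
8 → extends → [3, 7, 8]
4 → replaces 7 → [3, 4, 8]
6 → replaces 8 → [3, 4, 6]
1 → replaces 3 → [1, 4, 6]
2 → replaces 4 → [1, 2, 6]
Three tails, so the longest strictly increasing subsequence has length 3 (e.g. 5, 7, 8).

3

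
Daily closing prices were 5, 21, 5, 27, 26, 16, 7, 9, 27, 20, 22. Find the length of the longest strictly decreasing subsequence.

Let dp[i] be the longest strictly decreasing subsequence ending at i:
i:      1  2  3  4  5  6  7  8  9 10 11
a[i]:   5 21  5 27 26 16  7  9 27 20 22
dp:     1  1  2  1  2  3  4  4  1  3  3
Maximum is 4.

4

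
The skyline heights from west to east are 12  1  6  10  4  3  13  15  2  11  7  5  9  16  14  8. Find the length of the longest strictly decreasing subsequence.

Let dp[i] be the longest strictly decreasing subsequence ending at i:
i:      1  2  3  4  5  6  7  8  9 10 11 12 13 14 15 16
a[i]:  12  1  6 10  4  3 13 15  2 11  7  5  9 16 14  8
dp:     1  2  2  2  3  4  1  1  5  2  3  4  3  1  2  4
Maximum is 5.

5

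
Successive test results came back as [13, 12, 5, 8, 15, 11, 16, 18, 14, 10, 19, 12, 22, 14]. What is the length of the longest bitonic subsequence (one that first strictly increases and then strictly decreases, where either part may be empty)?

8

inc[i] = longest strictly increasing subsequence ending at i; dec[i] = longest strictly decreasing subsequence starting at i:
i:      1  2  3  4  5  6  7  8  9 10 11 12 13 14
a[i]:  13 12  5  8 15 11 16 18 14 10 19 12 22 14
inc:    1  1  1  2  3  3  4  5  4  3  6  4  7  5
dec:    4  3  1  1  3  2  3  3  2  1  2  1  2  1
Best peak at i=13 (value 22): inc=7, dec=2, length 7+2−1 = 8.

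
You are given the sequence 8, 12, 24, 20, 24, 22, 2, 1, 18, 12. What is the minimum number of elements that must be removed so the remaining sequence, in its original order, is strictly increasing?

6

Fewest deletions = n − (longest strictly increasing subsequence).
i:      1  2  3  4  5  6  7  8  9 10
a[i]:   8 12 24 20 24 22  2  1 18 12
dp:     1  2  3  3  4  4  1  1  3  2
max dp = 4, so deletions = 10 − 4 = 6.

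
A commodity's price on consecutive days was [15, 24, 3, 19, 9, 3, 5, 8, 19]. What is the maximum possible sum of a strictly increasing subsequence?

39

Let S[i] be the best sum of a strictly increasing subsequence ending at i:
i:      1  2  3  4  5  6  7  8  9
a[i]:  15 24  3 19  9  3  5  8 19
S:     15 39  3 34 12  3  8 16 35
Maximum is 39 (e.g. 15 + 24).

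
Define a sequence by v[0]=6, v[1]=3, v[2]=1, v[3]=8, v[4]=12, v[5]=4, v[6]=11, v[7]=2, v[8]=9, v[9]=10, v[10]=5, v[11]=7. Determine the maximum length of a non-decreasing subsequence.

Let dp[i] be the length of the longest such subsequence ending at index i:
i:      0  1  2  3  4  5  6  7  8  9 10 11
v[i]:   6  3  1  8 12  4 11  2  9 10  5  7
dp:     1  1  1  2  3  2  3  2  3  4  3  4
Maximum dp value is 4.

4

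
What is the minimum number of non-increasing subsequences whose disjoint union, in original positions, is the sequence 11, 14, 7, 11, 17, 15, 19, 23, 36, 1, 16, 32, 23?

6

Place each on the leftmost legal pile:
11 → new pile 1 (tops now [11])
14 → new pile 2 (tops now [11, 14])
7 → pile 1 (tops now [7, 14])
11 → pile 2 (tops now [7, 11])
17 → new pile 3 (tops now [7, 11, 17])
15 → pile 3 (tops now [7, 11, 15])
19 → new pile 4 (tops now [7, 11, 15, 19])
23 → new pile 5 (tops now [7, 11, 15, 19, 23])
36 → new pile 6 (tops now [7, 11, 15, 19, 23, 36])
1 → pile 1 (tops now [1, 11, 15, 19, 23, 36])
16 → pile 4 (tops now [1, 11, 15, 16, 23, 36])
32 → pile 6 (tops now [1, 11, 15, 16, 23, 32])
23 → pile 5 (tops now [1, 11, 15, 16, 23, 32])
Six piles.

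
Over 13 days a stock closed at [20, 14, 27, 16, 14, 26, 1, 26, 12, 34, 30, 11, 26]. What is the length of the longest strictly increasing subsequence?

Track the smallest tail for each achievable length (strict):
20 → extends → [20]
14 → replaces 20 → [14]
27 → extends → [14, 27]
16 → replaces 27 → [14, 16]
14 → already a tail → [14, 16]
26 → extends → [14, 16, 26]
1 → replaces 14 → [1, 16, 26]
26 → already a tail → [1, 16, 26]
12 → replaces 16 → [1, 12, 26]
34 → extends → [1, 12, 26, 34]
30 → replaces 34 → [1, 12, 26, 30]
11 → replaces 12 → [1, 11, 26, 30]
26 → already a tail → [1, 11, 26, 30]
Four tails, so the longest strictly increasing subsequence has length 4 (e.g. 14, 16, 26, 34).

4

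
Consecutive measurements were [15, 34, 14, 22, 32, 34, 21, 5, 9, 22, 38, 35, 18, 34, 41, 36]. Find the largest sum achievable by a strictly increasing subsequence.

Let S[i] be the best sum of a strictly increasing subsequence ending at i:
i:       1   2   3   4   5   6   7   8   9  10  11  12  13  14  15  16
a[i]:   15  34  14  22  32  34  21   5   9  22  38  35  18  34  41  36
S:      15  49  14  37  69 103  36   5  14  58 141 138  33 103 182 174
Maximum is 182 (e.g. 15 + 22 + 32 + 34 + 38 + 41).

182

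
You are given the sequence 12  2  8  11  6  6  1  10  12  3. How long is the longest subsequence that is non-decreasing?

Track the smallest tail for each achievable length (allowing ties):
12 → extends → [12]
2 → replaces 12 → [2]
8 → extends → [2, 8]
11 → extends → [2, 8, 11]
6 → replaces 8 → [2, 6, 11]
6 → replaces 11 → [2, 6, 6]
1 → replaces 2 → [1, 6, 6]
10 → extends → [1, 6, 6, 10]
12 → extends → [1, 6, 6, 10, 12]
3 → replaces 6 → [1, 3, 6, 10, 12]
Five tails, so the longest non-decreasing subsequence has length 5 (e.g. 2, 6, 6, 10, 12).

5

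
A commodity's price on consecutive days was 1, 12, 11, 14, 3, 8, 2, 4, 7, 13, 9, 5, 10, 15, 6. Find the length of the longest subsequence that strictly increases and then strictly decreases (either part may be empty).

inc[i] = longest strictly increasing subsequence ending at i; dec[i] = longest strictly decreasing subsequence starting at i:
i:      1  2  3  4  5  6  7  8  9 10 11 12 13 14 15
a[i]:   1 12 11 14  3  8  2  4  7 13  9  5 10 15  6
inc:    1  2  2  3  2  3  2  3  4  5  5  4  6  7  5
dec:    1  5  4  4  2  3  1  1  2  3  2  1  2  2  1
Best peak at i=14 (value 15): inc=7, dec=2, length 7+2−1 = 8.

8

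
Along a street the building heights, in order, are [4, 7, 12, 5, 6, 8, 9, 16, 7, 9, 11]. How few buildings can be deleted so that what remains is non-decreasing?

Fewest deletions = n − (longest non-decreasing subsequence).
Patience tails:
4 → extends → [4]
7 → extends → [4, 7]
12 → extends → [4, 7, 12]
5 → replaces 7 → [4, 5, 12]
6 → replaces 12 → [4, 5, 6]
8 → extends → [4, 5, 6, 8]
9 → extends → [4, 5, 6, 8, 9]
16 → extends → [4, 5, 6, 8, 9, 16]
7 → replaces 8 → [4, 5, 6, 7, 9, 16]
9 → replaces 16 → [4, 5, 6, 7, 9, 9]
11 → extends → [4, 5, 6, 7, 9, 9, 11]
Longest non-decreasing subsequence has length 7, so deletions = 11 − 7 = 4.

4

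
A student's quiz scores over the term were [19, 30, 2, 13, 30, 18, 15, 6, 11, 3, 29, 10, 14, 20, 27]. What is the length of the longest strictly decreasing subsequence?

Negate each value so 'decreasing' becomes 'increasing', then run patience tails on the negated sequence:
-19 → extends → [-19]
-30 → replaces -19 → [-30]
-2 → extends → [-30, -2]
-13 → replaces -2 → [-30, -13]
-30 → already a tail → [-30, -13]
-18 → replaces -13 → [-30, -18]
-15 → extends → [-30, -18, -15]
-6 → extends → [-30, -18, -15, -6]
-11 → replaces -6 → [-30, -18, -15, -11]
-3 → extends → [-30, -18, -15, -11, -3]
-29 → replaces -18 → [-30, -29, -15, -11, -3]
-10 → replaces -3 → [-30, -29, -15, -11, -10]
-14 → replaces -11 → [-30, -29, -15, -14, -10]
-20 → replaces -15 → [-30, -29, -20, -14, -10]
-27 → replaces -20 → [-30, -29, -27, -14, -10]
Five tails, so the longest strictly decreasing subsequence of the original has length 5.

5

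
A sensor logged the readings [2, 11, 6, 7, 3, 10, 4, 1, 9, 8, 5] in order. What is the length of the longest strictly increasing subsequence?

4

Let dp[i] be the length of the longest such subsequence ending at index i:
i:      1  2  3  4  5  6  7  8  9 10 11
a[i]:   2 11  6  7  3 10  4  1  9  8  5
dp:     1  2  2  3  2  4  3  1  4  4  4
Maximum dp value is 4.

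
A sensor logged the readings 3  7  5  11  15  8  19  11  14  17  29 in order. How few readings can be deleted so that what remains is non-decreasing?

4

Fewest deletions = n − (longest non-decreasing subsequence).
i:      1  2  3  4  5  6  7  8  9 10 11
a[i]:   3  7  5 11 15  8 19 11 14 17 29
dp:     1  2  2  3  4  3  5  4  5  6  7
max dp = 7, so deletions = 11 − 7 = 4.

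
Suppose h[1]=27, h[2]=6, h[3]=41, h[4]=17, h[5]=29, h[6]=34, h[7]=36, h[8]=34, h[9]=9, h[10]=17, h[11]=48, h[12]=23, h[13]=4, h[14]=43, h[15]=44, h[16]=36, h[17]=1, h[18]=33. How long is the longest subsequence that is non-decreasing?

7

Track the smallest tail for each achievable length (allowing ties):
27 → extends → [27]
6 → replaces 27 → [6]
41 → extends → [6, 41]
17 → replaces 41 → [6, 17]
29 → extends → [6, 17, 29]
34 → extends → [6, 17, 29, 34]
36 → extends → [6, 17, 29, 34, 36]
34 → replaces 36 → [6, 17, 29, 34, 34]
9 → replaces 17 → [6, 9, 29, 34, 34]
17 → replaces 29 → [6, 9, 17, 34, 34]
48 → extends → [6, 9, 17, 34, 34, 48]
23 → replaces 34 → [6, 9, 17, 23, 34, 48]
4 → replaces 6 → [4, 9, 17, 23, 34, 48]
43 → replaces 48 → [4, 9, 17, 23, 34, 43]
44 → extends → [4, 9, 17, 23, 34, 43, 44]
36 → replaces 43 → [4, 9, 17, 23, 34, 36, 44]
1 → replaces 4 → [1, 9, 17, 23, 34, 36, 44]
33 → replaces 34 → [1, 9, 17, 23, 33, 36, 44]
Seven tails, so the longest non-decreasing subsequence has length 7 (e.g. 6, 17, 29, 34, 36, 43, 44).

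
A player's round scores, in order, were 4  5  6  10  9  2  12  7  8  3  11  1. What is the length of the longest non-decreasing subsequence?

6

Track the smallest tail for each achievable length (allowing ties):
4 → extends → [4]
5 → extends → [4, 5]
6 → extends → [4, 5, 6]
10 → extends → [4, 5, 6, 10]
9 → replaces 10 → [4, 5, 6, 9]
2 → replaces 4 → [2, 5, 6, 9]
12 → extends → [2, 5, 6, 9, 12]
7 → replaces 9 → [2, 5, 6, 7, 12]
8 → replaces 12 → [2, 5, 6, 7, 8]
3 → replaces 5 → [2, 3, 6, 7, 8]
11 → extends → [2, 3, 6, 7, 8, 11]
1 → replaces 2 → [1, 3, 6, 7, 8, 11]
Six tails, so the longest non-decreasing subsequence has length 6 (e.g. 4, 5, 6, 7, 8, 11).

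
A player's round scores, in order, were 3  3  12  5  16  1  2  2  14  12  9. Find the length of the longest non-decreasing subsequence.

Let dp[i] be the length of the longest such subsequence ending at index i:
i:      1  2  3  4  5  6  7  8  9 10 11
a[i]:   3  3 12  5 16  1  2  2 14 12  9
dp:     1  2  3  3  4  1  2  3  4  4  4
Maximum dp value is 4.

4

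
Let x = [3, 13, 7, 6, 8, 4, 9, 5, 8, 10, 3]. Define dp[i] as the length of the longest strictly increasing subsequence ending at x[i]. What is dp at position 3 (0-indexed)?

dp[i] = 1 + max{dp[j] : j<i, x[j]<x[i]} (or 1 if no such j):
i:      0  1  2  3  4  5  6  7  8  9 10
x[i]:   3 13  7  6  8  4  9  5  8 10  3
dp:     1  2  2  2  3  2  4  3  4  5  1
At index 3 the value is 2.

2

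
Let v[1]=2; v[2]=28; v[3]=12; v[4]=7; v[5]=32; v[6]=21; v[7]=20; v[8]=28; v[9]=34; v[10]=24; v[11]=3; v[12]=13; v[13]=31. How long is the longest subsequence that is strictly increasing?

Let dp[i] be the length of the longest such subsequence ending at index i:
i:      1  2  3  4  5  6  7  8  9 10 11 12 13
v[i]:   2 28 12  7 32 21 20 28 34 24  3 13 31
dp:     1  2  2  2  3  3  3  4  5  4  2  3  5
Maximum dp value is 5.

5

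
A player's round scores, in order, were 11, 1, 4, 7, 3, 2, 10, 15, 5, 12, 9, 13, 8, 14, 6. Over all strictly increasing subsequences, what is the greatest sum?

61

Let S[i] be the best sum of a strictly increasing subsequence ending at i:
i:      1  2  3  4  5  6  7  8  9 10 11 12 13 14 15
a[i]:  11  1  4  7  3  2 10 15  5 12  9 13  8 14  6
S:     11  1  5 12  4  3 22 37 10 34 21 47 20 61 16
Maximum is 61 (e.g. 1 + 4 + 7 + 10 + 12 + 13 + 14).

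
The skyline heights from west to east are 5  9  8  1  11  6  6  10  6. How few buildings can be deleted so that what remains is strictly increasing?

Fewest deletions = n − (longest strictly increasing subsequence).
Patience tails:
5 → extends → [5]
9 → extends → [5, 9]
8 → replaces 9 → [5, 8]
1 → replaces 5 → [1, 8]
11 → extends → [1, 8, 11]
6 → replaces 8 → [1, 6, 11]
6 → already a tail → [1, 6, 11]
10 → replaces 11 → [1, 6, 10]
6 → already a tail → [1, 6, 10]
Longest strictly increasing subsequence has length 3, so deletions = 9 − 3 = 6.

6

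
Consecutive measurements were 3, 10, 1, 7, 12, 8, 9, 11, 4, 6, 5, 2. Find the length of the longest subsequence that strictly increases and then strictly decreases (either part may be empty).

8

inc[i] = longest strictly increasing subsequence ending at i; dec[i] = longest strictly decreasing subsequence starting at i:
i:      1  2  3  4  5  6  7  8  9 10 11 12
a[i]:   3 10  1  7 12  8  9 11  4  6  5  2
inc:    1  2  1  2  3  3  4  5  2  3  3  2
dec:    2  5  1  4  5  4  4  4  2  3  2  1
Best peak at i=8 (value 11): inc=5, dec=4, length 5+4−1 = 8.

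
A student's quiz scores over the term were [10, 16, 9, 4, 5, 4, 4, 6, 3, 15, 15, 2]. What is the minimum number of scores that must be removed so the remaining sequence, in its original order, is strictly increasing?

Fewest deletions = n − (longest strictly increasing subsequence).
i:      1  2  3  4  5  6  7  8  9 10 11 12
a[i]:  10 16  9  4  5  4  4  6  3 15 15  2
dp:     1  2  1  1  2  1  1  3  1  4  4  1
max dp = 4, so deletions = 12 − 4 = 8.

8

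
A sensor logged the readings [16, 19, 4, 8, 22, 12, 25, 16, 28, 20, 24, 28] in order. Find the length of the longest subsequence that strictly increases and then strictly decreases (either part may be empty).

7

inc[i] = longest strictly increasing subsequence ending at i; dec[i] = longest strictly decreasing subsequence starting at i:
i:      1  2  3  4  5  6  7  8  9 10 11 12
a[i]:  16 19  4  8 22 12 25 16 28 20 24 28
inc:    1  2  1  2  3  3  4  4  5  5  6  7
dec:    2  2  1  1  2  1  2  1  2  1  1  1
Best peak at i=12 (value 28): inc=7, dec=1, length 7+1−1 = 7.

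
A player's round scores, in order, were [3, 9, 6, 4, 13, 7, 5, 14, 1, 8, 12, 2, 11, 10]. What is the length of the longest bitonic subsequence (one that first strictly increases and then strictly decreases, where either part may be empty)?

inc[i] = longest strictly increasing subsequence ending at i; dec[i] = longest strictly decreasing subsequence starting at i:
i:      1  2  3  4  5  6  7  8  9 10 11 12 13 14
a[i]:   3  9  6  4 13  7  5 14  1  8 12  2 11 10
inc:    1  2  2  2  3  3  3  4  1  4  5  2  5  5
dec:    2  4  3  2  4  3  2  4  1  2  3  1  2  1
Best peak at i=8 (value 14): inc=4, dec=4, length 4+4−1 = 7.

7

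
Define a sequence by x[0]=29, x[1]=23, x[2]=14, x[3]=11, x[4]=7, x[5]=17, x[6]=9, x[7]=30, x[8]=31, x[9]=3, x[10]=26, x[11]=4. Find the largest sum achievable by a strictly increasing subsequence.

Let S[i] be the best sum of a strictly increasing subsequence ending at i:
i:      0  1  2  3  4  5  6  7  8  9 10 11
x[i]:  29 23 14 11  7 17  9 30 31  3 26  4
S:     29 23 14 11  7 31 16 61 92  3 57  7
Maximum is 92 (e.g. 14 + 17 + 30 + 31).

92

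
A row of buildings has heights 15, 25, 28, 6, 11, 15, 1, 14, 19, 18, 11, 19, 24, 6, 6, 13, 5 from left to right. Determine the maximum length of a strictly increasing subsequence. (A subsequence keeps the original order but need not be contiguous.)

Let dp[i] be the length of the longest such subsequence ending at index i:
i:      1  2  3  4  5  6  7  8  9 10 11 12 13 14 15 16 17
a[i]:  15 25 28  6 11 15  1 14 19 18 11 19 24  6  6 13  5
dp:     1  2  3  1  2  3  1  3  4  4  2  5  6  2  2  3  2
Maximum dp value is 6.

6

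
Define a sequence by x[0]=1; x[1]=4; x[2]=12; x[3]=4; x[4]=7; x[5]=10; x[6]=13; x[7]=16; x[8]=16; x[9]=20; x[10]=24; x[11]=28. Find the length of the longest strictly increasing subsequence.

9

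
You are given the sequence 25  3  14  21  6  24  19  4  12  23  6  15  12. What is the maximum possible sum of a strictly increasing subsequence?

62

Let S[i] be the best sum of a strictly increasing subsequence ending at i:
i:      1  2  3  4  5  6  7  8  9 10 11 12 13
a[i]:  25  3 14 21  6 24 19  4 12 23  6 15 12
S:     25  3 17 38  9 62 36  7 21 61 13 36 25
Maximum is 62 (e.g. 3 + 14 + 21 + 24).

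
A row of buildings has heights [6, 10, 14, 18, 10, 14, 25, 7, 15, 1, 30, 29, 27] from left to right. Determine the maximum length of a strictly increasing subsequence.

6

Let dp[i] be the length of the longest such subsequence ending at index i:
i:      1  2  3  4  5  6  7  8  9 10 11 12 13
a[i]:   6 10 14 18 10 14 25  7 15  1 30 29 27
dp:     1  2  3  4  2  3  5  2  4  1  6  6  6
Maximum dp value is 6.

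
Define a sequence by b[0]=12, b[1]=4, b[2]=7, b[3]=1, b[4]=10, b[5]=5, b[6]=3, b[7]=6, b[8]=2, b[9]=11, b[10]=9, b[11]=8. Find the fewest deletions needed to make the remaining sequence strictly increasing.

Fewest deletions = n − (longest strictly increasing subsequence).
Patience tails:
12 → extends → [12]
4 → replaces 12 → [4]
7 → extends → [4, 7]
1 → replaces 4 → [1, 7]
10 → extends → [1, 7, 10]
5 → replaces 7 → [1, 5, 10]
3 → replaces 5 → [1, 3, 10]
6 → replaces 10 → [1, 3, 6]
2 → replaces 3 → [1, 2, 6]
11 → extends → [1, 2, 6, 11]
9 → replaces 11 → [1, 2, 6, 9]
8 → replaces 9 → [1, 2, 6, 8]
Longest strictly increasing subsequence has length 4, so deletions = 12 − 4 = 8.

8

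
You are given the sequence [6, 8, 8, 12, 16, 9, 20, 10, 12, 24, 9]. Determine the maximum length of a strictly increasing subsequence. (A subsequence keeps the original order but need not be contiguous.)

6

Track the smallest tail for each achievable length (strict):
6 → extends → [6]
8 → extends → [6, 8]
8 → already a tail → [6, 8]
12 → extends → [6, 8, 12]
16 → extends → [6, 8, 12, 16]
9 → replaces 12 → [6, 8, 9, 16]
20 → extends → [6, 8, 9, 16, 20]
10 → replaces 16 → [6, 8, 9, 10, 20]
12 → replaces 20 → [6, 8, 9, 10, 12]
24 → extends → [6, 8, 9, 10, 12, 24]
9 → already a tail → [6, 8, 9, 10, 12, 24]
Six tails, so the longest strictly increasing subsequence has length 6 (e.g. 6, 8, 12, 16, 20, 24).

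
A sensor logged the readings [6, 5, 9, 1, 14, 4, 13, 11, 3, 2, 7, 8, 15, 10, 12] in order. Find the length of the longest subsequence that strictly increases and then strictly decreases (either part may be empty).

inc[i] = longest strictly increasing subsequence ending at i; dec[i] = longest strictly decreasing subsequence starting at i:
i:      1  2  3  4  5  6  7  8  9 10 11 12 13 14 15
a[i]:   6  5  9  1 14  4 13 11  3  2  7  8 15 10 12
inc:    1  1  2  1  3  2  3  3  2  2  3  4  5  5  6
dec:    5  4  4  1  5  3  4  3  2  1  1  1  2  1  1
Best peak at i=5 (value 14): inc=3, dec=5, length 3+5−1 = 7.

7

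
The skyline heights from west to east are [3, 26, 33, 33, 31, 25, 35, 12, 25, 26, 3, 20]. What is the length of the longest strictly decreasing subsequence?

5

Negate each value so 'decreasing' becomes 'increasing', then run patience tails on the negated sequence:
-3 → extends → [-3]
-26 → replaces -3 → [-26]
-33 → replaces -26 → [-33]
-33 → already a tail → [-33]
-31 → extends → [-33, -31]
-25 → extends → [-33, -31, -25]
-35 → replaces -33 → [-35, -31, -25]
-12 → extends → [-35, -31, -25, -12]
-25 → already a tail → [-35, -31, -25, -12]
-26 → replaces -25 → [-35, -31, -26, -12]
-3 → extends → [-35, -31, -26, -12, -3]
-20 → replaces -12 → [-35, -31, -26, -20, -3]
Five tails, so the longest strictly decreasing subsequence of the original has length 5.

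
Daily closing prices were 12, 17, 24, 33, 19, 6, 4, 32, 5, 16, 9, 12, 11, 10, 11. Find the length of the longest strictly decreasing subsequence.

Let dp[i] be the longest strictly decreasing subsequence ending at i:
i:      1  2  3  4  5  6  7  8  9 10 11 12 13 14 15
a[i]:  12 17 24 33 19  6  4 32  5 16  9 12 11 10 11
dp:     1  1  1  1  2  3  4  2  4  3  4  4  5  6  5
Maximum is 6.

6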